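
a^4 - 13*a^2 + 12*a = a*(a - 3)*(a - 1)*(a + 4)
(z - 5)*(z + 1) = z^2 - 4*z - 5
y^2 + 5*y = y*(y + 5)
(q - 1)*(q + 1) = q^2 - 1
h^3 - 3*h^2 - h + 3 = (h - 3)*(h - 1)*(h + 1)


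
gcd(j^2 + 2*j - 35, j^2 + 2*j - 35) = j^2 + 2*j - 35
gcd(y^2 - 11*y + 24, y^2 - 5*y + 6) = y - 3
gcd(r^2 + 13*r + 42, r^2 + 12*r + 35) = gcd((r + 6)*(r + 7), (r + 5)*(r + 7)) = r + 7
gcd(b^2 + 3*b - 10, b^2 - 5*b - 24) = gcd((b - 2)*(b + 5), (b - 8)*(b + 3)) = 1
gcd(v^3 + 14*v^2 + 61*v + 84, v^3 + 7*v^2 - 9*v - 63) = v^2 + 10*v + 21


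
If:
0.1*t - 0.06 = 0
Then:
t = 0.60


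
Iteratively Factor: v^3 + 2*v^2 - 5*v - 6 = (v - 2)*(v^2 + 4*v + 3) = (v - 2)*(v + 1)*(v + 3)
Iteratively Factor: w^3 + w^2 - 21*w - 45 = (w + 3)*(w^2 - 2*w - 15) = (w + 3)^2*(w - 5)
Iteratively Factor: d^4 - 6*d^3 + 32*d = (d - 4)*(d^3 - 2*d^2 - 8*d) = (d - 4)*(d + 2)*(d^2 - 4*d) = (d - 4)^2*(d + 2)*(d)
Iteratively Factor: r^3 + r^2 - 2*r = (r + 2)*(r^2 - r) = (r - 1)*(r + 2)*(r)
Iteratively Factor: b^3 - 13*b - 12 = (b - 4)*(b^2 + 4*b + 3) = (b - 4)*(b + 1)*(b + 3)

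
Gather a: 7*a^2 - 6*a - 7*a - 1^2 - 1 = 7*a^2 - 13*a - 2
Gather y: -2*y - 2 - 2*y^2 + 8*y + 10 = -2*y^2 + 6*y + 8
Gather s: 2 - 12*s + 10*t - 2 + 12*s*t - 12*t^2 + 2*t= s*(12*t - 12) - 12*t^2 + 12*t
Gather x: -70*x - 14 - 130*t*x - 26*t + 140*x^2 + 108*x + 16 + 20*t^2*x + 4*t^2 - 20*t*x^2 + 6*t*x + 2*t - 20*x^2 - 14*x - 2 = 4*t^2 - 24*t + x^2*(120 - 20*t) + x*(20*t^2 - 124*t + 24)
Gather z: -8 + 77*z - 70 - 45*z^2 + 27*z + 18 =-45*z^2 + 104*z - 60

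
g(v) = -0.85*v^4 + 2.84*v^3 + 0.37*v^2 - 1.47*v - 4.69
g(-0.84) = -5.30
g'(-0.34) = -0.60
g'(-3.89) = 324.71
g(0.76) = -4.63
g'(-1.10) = 12.55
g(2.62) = 5.02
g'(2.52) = 0.09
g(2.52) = 5.13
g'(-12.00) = 7091.73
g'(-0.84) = 5.94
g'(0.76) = 2.52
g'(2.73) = -5.13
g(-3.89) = -355.18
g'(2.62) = -2.19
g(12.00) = -12687.13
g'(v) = -3.4*v^3 + 8.52*v^2 + 0.74*v - 1.47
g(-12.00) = -22466.89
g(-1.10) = -7.65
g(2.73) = 4.62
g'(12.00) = -4640.91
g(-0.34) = -4.27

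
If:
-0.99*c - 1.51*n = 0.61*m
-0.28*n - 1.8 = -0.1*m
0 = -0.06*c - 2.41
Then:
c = -40.17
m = 43.05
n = 8.94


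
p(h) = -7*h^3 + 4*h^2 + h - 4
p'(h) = -21*h^2 + 8*h + 1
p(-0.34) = -3.60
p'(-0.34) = -4.15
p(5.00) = -774.00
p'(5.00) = -484.00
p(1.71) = -25.60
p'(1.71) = -46.73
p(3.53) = -258.54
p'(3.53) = -232.44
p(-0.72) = -0.03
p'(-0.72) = -15.65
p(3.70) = -300.11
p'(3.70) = -256.89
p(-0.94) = 4.41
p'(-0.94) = -25.08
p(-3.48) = 335.97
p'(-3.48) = -281.16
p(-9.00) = 5414.00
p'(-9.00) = -1772.00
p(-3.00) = 218.00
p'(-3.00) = -212.00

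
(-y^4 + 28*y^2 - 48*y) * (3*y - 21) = -3*y^5 + 21*y^4 + 84*y^3 - 732*y^2 + 1008*y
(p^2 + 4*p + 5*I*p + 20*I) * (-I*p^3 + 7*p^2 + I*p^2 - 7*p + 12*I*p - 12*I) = -I*p^5 + 12*p^4 - 3*I*p^4 + 36*p^3 + 51*I*p^3 - 108*p^2 + 141*I*p^2 - 180*p - 188*I*p + 240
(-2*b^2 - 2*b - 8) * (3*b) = -6*b^3 - 6*b^2 - 24*b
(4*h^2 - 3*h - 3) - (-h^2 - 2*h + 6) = 5*h^2 - h - 9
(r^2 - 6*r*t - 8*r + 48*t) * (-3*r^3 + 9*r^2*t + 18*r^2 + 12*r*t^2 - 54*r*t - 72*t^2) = -3*r^5 + 27*r^4*t + 42*r^4 - 42*r^3*t^2 - 378*r^3*t - 144*r^3 - 72*r^2*t^3 + 588*r^2*t^2 + 1296*r^2*t + 1008*r*t^3 - 2016*r*t^2 - 3456*t^3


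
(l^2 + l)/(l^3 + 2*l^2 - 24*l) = (l + 1)/(l^2 + 2*l - 24)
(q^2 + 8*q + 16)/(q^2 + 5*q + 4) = (q + 4)/(q + 1)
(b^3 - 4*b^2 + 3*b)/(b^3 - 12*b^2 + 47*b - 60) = b*(b - 1)/(b^2 - 9*b + 20)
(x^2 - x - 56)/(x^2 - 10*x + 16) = (x + 7)/(x - 2)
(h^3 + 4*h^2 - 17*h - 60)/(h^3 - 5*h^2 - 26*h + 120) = (h + 3)/(h - 6)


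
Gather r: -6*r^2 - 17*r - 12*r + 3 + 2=-6*r^2 - 29*r + 5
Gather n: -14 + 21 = 7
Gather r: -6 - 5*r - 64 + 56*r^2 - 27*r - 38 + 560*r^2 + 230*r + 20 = 616*r^2 + 198*r - 88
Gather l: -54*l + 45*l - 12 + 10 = -9*l - 2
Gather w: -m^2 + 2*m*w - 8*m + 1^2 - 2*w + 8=-m^2 - 8*m + w*(2*m - 2) + 9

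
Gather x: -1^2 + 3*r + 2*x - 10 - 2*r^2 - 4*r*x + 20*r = -2*r^2 + 23*r + x*(2 - 4*r) - 11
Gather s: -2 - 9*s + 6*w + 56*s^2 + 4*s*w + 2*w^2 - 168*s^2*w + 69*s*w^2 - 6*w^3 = s^2*(56 - 168*w) + s*(69*w^2 + 4*w - 9) - 6*w^3 + 2*w^2 + 6*w - 2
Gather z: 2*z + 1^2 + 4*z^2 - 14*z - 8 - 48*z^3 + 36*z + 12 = -48*z^3 + 4*z^2 + 24*z + 5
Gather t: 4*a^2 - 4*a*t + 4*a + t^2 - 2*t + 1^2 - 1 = 4*a^2 + 4*a + t^2 + t*(-4*a - 2)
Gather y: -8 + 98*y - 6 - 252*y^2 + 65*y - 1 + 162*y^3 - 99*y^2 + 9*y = 162*y^3 - 351*y^2 + 172*y - 15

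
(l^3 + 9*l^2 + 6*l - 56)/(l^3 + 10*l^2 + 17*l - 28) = (l - 2)/(l - 1)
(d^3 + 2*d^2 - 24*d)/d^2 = d + 2 - 24/d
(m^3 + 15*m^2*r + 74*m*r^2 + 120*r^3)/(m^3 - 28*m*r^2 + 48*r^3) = (m^2 + 9*m*r + 20*r^2)/(m^2 - 6*m*r + 8*r^2)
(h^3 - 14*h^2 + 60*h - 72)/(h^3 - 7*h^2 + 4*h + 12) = (h - 6)/(h + 1)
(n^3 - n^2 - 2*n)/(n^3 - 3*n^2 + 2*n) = (n + 1)/(n - 1)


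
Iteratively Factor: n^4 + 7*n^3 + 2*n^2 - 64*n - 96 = (n + 4)*(n^3 + 3*n^2 - 10*n - 24) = (n + 2)*(n + 4)*(n^2 + n - 12) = (n + 2)*(n + 4)^2*(n - 3)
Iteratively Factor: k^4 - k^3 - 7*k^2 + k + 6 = (k - 3)*(k^3 + 2*k^2 - k - 2) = (k - 3)*(k + 1)*(k^2 + k - 2) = (k - 3)*(k - 1)*(k + 1)*(k + 2)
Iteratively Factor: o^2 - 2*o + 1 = (o - 1)*(o - 1)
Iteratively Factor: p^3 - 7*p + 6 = (p - 2)*(p^2 + 2*p - 3) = (p - 2)*(p + 3)*(p - 1)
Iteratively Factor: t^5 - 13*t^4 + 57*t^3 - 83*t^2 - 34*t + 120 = (t + 1)*(t^4 - 14*t^3 + 71*t^2 - 154*t + 120) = (t - 4)*(t + 1)*(t^3 - 10*t^2 + 31*t - 30) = (t - 5)*(t - 4)*(t + 1)*(t^2 - 5*t + 6) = (t - 5)*(t - 4)*(t - 2)*(t + 1)*(t - 3)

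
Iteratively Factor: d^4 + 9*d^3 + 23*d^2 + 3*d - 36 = (d + 4)*(d^3 + 5*d^2 + 3*d - 9) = (d + 3)*(d + 4)*(d^2 + 2*d - 3) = (d - 1)*(d + 3)*(d + 4)*(d + 3)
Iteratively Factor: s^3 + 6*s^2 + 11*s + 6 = (s + 2)*(s^2 + 4*s + 3) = (s + 2)*(s + 3)*(s + 1)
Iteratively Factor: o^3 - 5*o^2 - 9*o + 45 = (o - 3)*(o^2 - 2*o - 15) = (o - 5)*(o - 3)*(o + 3)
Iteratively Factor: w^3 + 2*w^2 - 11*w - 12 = (w + 4)*(w^2 - 2*w - 3) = (w + 1)*(w + 4)*(w - 3)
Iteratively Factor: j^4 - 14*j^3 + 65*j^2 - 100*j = (j)*(j^3 - 14*j^2 + 65*j - 100) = j*(j - 5)*(j^2 - 9*j + 20) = j*(j - 5)*(j - 4)*(j - 5)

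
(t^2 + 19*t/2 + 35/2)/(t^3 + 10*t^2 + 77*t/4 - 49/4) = 2*(2*t + 5)/(4*t^2 + 12*t - 7)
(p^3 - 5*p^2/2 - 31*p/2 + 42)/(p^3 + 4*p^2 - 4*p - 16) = (2*p^2 - 13*p + 21)/(2*(p^2 - 4))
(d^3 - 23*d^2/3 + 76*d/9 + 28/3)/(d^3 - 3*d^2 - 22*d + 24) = (9*d^2 - 15*d - 14)/(9*(d^2 + 3*d - 4))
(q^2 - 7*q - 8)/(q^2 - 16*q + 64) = (q + 1)/(q - 8)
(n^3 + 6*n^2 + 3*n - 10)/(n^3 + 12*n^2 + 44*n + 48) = (n^2 + 4*n - 5)/(n^2 + 10*n + 24)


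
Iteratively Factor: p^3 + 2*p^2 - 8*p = (p - 2)*(p^2 + 4*p) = p*(p - 2)*(p + 4)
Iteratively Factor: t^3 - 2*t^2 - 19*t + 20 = (t + 4)*(t^2 - 6*t + 5) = (t - 5)*(t + 4)*(t - 1)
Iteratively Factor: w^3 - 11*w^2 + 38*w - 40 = (w - 4)*(w^2 - 7*w + 10) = (w - 5)*(w - 4)*(w - 2)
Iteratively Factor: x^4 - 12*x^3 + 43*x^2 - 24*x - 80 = (x + 1)*(x^3 - 13*x^2 + 56*x - 80) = (x - 5)*(x + 1)*(x^2 - 8*x + 16) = (x - 5)*(x - 4)*(x + 1)*(x - 4)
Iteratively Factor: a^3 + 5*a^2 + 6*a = (a + 3)*(a^2 + 2*a) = (a + 2)*(a + 3)*(a)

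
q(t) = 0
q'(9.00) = 0.00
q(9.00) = 0.00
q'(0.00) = 0.00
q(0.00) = 0.00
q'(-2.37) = 0.00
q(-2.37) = 0.00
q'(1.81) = 0.00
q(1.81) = 0.00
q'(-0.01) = 0.00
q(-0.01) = 0.00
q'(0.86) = 0.00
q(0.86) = 0.00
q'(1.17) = 0.00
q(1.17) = 0.00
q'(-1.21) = 0.00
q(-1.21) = 0.00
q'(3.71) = 0.00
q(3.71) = 0.00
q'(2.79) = 0.00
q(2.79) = 0.00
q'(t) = 0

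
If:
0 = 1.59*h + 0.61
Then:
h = -0.38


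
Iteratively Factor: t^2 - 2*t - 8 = (t + 2)*(t - 4)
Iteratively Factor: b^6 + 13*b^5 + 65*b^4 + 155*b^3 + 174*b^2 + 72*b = (b)*(b^5 + 13*b^4 + 65*b^3 + 155*b^2 + 174*b + 72) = b*(b + 3)*(b^4 + 10*b^3 + 35*b^2 + 50*b + 24) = b*(b + 2)*(b + 3)*(b^3 + 8*b^2 + 19*b + 12) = b*(b + 2)*(b + 3)*(b + 4)*(b^2 + 4*b + 3) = b*(b + 1)*(b + 2)*(b + 3)*(b + 4)*(b + 3)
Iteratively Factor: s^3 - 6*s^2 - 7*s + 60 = (s - 4)*(s^2 - 2*s - 15) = (s - 5)*(s - 4)*(s + 3)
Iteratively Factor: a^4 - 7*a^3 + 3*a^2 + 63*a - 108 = (a + 3)*(a^3 - 10*a^2 + 33*a - 36) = (a - 3)*(a + 3)*(a^2 - 7*a + 12) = (a - 3)^2*(a + 3)*(a - 4)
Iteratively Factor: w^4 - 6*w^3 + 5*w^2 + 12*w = (w - 3)*(w^3 - 3*w^2 - 4*w) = w*(w - 3)*(w^2 - 3*w - 4) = w*(w - 4)*(w - 3)*(w + 1)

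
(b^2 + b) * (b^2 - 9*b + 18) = b^4 - 8*b^3 + 9*b^2 + 18*b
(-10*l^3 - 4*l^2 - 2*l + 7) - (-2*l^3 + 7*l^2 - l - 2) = -8*l^3 - 11*l^2 - l + 9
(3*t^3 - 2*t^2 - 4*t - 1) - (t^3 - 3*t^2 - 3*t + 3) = 2*t^3 + t^2 - t - 4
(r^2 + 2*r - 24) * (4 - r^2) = -r^4 - 2*r^3 + 28*r^2 + 8*r - 96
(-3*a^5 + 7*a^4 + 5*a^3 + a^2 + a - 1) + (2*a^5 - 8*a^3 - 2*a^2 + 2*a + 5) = -a^5 + 7*a^4 - 3*a^3 - a^2 + 3*a + 4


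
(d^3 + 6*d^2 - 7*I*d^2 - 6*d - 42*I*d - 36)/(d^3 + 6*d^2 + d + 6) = (d - 6*I)/(d + I)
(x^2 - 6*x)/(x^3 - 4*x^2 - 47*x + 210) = x/(x^2 + 2*x - 35)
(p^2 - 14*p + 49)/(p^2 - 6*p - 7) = (p - 7)/(p + 1)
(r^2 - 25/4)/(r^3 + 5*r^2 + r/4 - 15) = (2*r - 5)/(2*r^2 + 5*r - 12)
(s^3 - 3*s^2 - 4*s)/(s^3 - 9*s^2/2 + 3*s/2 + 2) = 2*s*(s + 1)/(2*s^2 - s - 1)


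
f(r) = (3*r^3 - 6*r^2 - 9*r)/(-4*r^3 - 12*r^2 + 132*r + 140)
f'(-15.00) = -0.07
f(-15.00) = -1.27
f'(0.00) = -0.06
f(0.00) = 0.00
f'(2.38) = 0.04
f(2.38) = -0.05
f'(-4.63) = -0.77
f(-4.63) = 1.16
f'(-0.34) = -0.08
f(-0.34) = 0.02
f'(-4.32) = -0.60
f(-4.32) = 0.95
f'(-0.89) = -0.10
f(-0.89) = 0.07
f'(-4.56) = -0.73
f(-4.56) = 1.11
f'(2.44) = 0.05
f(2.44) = -0.04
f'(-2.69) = -0.22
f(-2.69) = 0.35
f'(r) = (9*r^2 - 12*r - 9)/(-4*r^3 - 12*r^2 + 132*r + 140) + (12*r^2 + 24*r - 132)*(3*r^3 - 6*r^2 - 9*r)/(-4*r^3 - 12*r^2 + 132*r + 140)^2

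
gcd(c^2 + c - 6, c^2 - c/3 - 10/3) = c - 2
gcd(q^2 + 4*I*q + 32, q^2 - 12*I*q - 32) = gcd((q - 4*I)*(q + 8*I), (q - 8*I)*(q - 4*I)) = q - 4*I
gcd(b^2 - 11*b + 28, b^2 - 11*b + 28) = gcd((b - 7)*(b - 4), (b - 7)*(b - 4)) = b^2 - 11*b + 28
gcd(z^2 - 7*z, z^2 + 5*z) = z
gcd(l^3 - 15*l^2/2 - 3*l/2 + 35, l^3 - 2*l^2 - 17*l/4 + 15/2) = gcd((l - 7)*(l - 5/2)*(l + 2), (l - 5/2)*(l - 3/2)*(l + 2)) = l^2 - l/2 - 5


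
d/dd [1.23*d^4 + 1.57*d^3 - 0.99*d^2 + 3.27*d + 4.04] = 4.92*d^3 + 4.71*d^2 - 1.98*d + 3.27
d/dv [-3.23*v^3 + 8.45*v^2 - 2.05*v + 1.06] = -9.69*v^2 + 16.9*v - 2.05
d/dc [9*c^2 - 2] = 18*c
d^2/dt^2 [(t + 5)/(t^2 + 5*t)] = 2/t^3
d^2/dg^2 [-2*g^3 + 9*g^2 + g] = 18 - 12*g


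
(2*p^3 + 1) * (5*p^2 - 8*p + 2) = 10*p^5 - 16*p^4 + 4*p^3 + 5*p^2 - 8*p + 2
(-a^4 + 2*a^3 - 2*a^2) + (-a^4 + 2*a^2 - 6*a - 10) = -2*a^4 + 2*a^3 - 6*a - 10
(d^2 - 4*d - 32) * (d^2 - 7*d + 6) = d^4 - 11*d^3 + 2*d^2 + 200*d - 192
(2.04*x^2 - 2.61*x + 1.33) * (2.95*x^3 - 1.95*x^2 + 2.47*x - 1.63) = 6.018*x^5 - 11.6775*x^4 + 14.0518*x^3 - 12.3654*x^2 + 7.5394*x - 2.1679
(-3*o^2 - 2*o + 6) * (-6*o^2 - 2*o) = 18*o^4 + 18*o^3 - 32*o^2 - 12*o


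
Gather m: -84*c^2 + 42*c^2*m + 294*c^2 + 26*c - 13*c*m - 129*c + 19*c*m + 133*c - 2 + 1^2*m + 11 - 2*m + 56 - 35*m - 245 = 210*c^2 + 30*c + m*(42*c^2 + 6*c - 36) - 180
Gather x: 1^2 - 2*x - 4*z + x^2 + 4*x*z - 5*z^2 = x^2 + x*(4*z - 2) - 5*z^2 - 4*z + 1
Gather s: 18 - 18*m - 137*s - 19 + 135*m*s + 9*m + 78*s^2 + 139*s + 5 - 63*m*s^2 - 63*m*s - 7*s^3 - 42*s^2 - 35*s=-9*m - 7*s^3 + s^2*(36 - 63*m) + s*(72*m - 33) + 4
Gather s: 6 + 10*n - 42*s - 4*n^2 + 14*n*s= -4*n^2 + 10*n + s*(14*n - 42) + 6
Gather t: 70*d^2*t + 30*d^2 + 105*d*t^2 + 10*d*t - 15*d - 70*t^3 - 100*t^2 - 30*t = 30*d^2 - 15*d - 70*t^3 + t^2*(105*d - 100) + t*(70*d^2 + 10*d - 30)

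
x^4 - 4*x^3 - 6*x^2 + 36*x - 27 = (x - 3)^2*(x - 1)*(x + 3)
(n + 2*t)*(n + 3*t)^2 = n^3 + 8*n^2*t + 21*n*t^2 + 18*t^3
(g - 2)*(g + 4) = g^2 + 2*g - 8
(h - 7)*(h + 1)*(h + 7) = h^3 + h^2 - 49*h - 49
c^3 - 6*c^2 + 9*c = c*(c - 3)^2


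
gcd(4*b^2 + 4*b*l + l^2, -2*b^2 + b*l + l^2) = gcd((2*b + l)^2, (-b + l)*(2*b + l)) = 2*b + l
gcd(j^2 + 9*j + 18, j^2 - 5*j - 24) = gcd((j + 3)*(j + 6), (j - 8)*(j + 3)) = j + 3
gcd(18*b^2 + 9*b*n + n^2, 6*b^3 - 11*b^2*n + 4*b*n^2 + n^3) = 6*b + n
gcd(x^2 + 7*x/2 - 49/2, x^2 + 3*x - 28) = x + 7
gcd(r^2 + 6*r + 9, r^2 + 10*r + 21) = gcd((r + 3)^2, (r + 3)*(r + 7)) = r + 3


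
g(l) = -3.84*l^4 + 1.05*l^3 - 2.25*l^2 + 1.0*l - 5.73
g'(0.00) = 1.00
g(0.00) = -5.73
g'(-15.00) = 52617.25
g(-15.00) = -198470.73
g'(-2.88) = 407.01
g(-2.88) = -316.54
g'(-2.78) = 367.86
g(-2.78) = -277.81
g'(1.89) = -99.95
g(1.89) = -53.79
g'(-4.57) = 1553.37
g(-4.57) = -1832.43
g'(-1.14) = 32.98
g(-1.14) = -17.84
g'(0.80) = -8.45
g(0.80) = -7.41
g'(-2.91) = 419.27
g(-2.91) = -328.93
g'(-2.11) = 168.81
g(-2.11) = -103.83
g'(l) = -15.36*l^3 + 3.15*l^2 - 4.5*l + 1.0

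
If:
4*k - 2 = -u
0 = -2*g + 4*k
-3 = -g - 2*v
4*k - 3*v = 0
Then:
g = 9/7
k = 9/14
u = -4/7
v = 6/7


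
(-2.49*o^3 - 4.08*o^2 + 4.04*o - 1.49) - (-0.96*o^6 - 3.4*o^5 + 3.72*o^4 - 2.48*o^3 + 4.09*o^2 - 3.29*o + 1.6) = 0.96*o^6 + 3.4*o^5 - 3.72*o^4 - 0.0100000000000002*o^3 - 8.17*o^2 + 7.33*o - 3.09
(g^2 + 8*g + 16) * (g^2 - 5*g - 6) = g^4 + 3*g^3 - 30*g^2 - 128*g - 96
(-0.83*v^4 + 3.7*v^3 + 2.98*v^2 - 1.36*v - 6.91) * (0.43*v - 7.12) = -0.3569*v^5 + 7.5006*v^4 - 25.0626*v^3 - 21.8024*v^2 + 6.7119*v + 49.1992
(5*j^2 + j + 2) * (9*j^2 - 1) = 45*j^4 + 9*j^3 + 13*j^2 - j - 2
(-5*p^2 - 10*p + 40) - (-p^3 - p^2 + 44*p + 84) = p^3 - 4*p^2 - 54*p - 44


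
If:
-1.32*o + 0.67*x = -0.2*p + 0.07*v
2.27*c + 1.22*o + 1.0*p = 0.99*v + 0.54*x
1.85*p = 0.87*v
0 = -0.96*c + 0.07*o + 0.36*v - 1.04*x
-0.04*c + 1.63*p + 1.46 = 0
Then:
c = -0.41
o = -0.19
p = -0.91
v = -1.93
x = -0.30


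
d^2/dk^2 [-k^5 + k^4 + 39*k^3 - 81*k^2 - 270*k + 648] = -20*k^3 + 12*k^2 + 234*k - 162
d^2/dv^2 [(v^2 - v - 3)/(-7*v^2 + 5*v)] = 2*(14*v^3 + 441*v^2 - 315*v + 75)/(v^3*(343*v^3 - 735*v^2 + 525*v - 125))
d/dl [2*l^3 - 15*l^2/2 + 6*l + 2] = 6*l^2 - 15*l + 6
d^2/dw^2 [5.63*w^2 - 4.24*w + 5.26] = 11.2600000000000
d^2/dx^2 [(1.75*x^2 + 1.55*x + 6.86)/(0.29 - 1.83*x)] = -47.886428/(6.128487*x^3 - 2.913543*x^2 + 0.461709*x - 0.024389)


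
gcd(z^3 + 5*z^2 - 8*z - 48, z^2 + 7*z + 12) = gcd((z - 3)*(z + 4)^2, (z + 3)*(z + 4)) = z + 4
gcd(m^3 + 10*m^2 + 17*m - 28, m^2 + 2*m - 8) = m + 4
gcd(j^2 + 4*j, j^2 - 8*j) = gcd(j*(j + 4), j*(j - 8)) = j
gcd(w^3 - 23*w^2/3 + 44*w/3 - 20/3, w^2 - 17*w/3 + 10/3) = w^2 - 17*w/3 + 10/3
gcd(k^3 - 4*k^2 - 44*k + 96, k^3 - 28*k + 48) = k^2 + 4*k - 12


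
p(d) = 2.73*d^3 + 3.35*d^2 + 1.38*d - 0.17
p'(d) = 8.19*d^2 + 6.7*d + 1.38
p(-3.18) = -58.47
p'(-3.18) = 62.89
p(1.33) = 14.01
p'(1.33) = 24.78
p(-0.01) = -0.18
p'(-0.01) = 1.31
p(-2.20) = -16.06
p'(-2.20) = 26.28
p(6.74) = 997.19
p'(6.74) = 418.59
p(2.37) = 58.26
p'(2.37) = 63.26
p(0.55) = 2.06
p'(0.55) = 7.54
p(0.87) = 5.36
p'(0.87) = 13.41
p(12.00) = 5216.23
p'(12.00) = 1261.14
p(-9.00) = -1731.41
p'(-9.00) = 604.47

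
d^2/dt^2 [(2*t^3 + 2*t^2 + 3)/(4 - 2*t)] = (-2*t^3 + 12*t^2 - 24*t - 11)/(t^3 - 6*t^2 + 12*t - 8)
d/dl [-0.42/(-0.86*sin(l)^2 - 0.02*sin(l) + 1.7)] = -(0.7224*sin(l) + 0.0084)*cos(l)/(0.86*sin(l)^2 + 0.02*sin(l) - 1.7)^2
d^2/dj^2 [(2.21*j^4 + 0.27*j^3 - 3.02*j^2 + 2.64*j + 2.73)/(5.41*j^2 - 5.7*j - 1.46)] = (129.365002*j^6 - 408.89862*j^5 + 326.081964*j^4 + 284.355852*j^3 + 406.300518*j^2 - 376.543044*j + 163.706732)/(158.340421*j^6 - 500.48451*j^5 + 399.118422*j^4 + 84.93912*j^3 - 107.710332*j^2 - 36.45036*j - 3.112136)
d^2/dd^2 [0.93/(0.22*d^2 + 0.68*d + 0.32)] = (-0.090024*d^2 - 0.278256*d + 0.93*(0.44*d + 0.68)*(0.88*d + 1.36) - 0.130944)/(0.22*d^2 + 0.68*d + 0.32)^3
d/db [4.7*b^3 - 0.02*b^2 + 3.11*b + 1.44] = 14.1*b^2 - 0.04*b + 3.11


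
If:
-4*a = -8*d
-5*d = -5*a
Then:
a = 0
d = 0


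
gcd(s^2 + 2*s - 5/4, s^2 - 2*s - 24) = 1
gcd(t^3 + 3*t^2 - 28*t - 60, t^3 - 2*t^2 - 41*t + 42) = t + 6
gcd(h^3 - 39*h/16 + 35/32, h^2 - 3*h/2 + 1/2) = h - 1/2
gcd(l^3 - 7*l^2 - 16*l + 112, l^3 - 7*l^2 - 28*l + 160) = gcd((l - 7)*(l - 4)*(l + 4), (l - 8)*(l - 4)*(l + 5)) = l - 4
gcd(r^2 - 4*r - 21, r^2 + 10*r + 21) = r + 3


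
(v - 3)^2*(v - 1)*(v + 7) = v^4 - 34*v^2 + 96*v - 63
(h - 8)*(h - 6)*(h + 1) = h^3 - 13*h^2 + 34*h + 48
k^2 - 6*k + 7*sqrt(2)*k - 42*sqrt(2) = (k - 6)*(k + 7*sqrt(2))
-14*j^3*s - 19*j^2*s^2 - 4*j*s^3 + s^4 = s*(-7*j + s)*(j + s)*(2*j + s)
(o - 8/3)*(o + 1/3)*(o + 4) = o^3 + 5*o^2/3 - 92*o/9 - 32/9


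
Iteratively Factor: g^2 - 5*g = (g - 5)*(g)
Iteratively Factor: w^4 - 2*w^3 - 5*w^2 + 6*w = (w)*(w^3 - 2*w^2 - 5*w + 6) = w*(w - 3)*(w^2 + w - 2) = w*(w - 3)*(w + 2)*(w - 1)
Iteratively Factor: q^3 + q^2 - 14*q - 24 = (q + 3)*(q^2 - 2*q - 8) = (q + 2)*(q + 3)*(q - 4)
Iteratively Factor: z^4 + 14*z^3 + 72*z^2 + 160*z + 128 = (z + 2)*(z^3 + 12*z^2 + 48*z + 64) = (z + 2)*(z + 4)*(z^2 + 8*z + 16) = (z + 2)*(z + 4)^2*(z + 4)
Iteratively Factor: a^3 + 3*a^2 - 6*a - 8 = (a - 2)*(a^2 + 5*a + 4) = (a - 2)*(a + 1)*(a + 4)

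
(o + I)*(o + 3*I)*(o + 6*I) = o^3 + 10*I*o^2 - 27*o - 18*I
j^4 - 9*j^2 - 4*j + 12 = (j - 3)*(j - 1)*(j + 2)^2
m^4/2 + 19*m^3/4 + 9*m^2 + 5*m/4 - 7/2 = (m/2 + 1)*(m - 1/2)*(m + 1)*(m + 7)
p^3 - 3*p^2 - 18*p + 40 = (p - 5)*(p - 2)*(p + 4)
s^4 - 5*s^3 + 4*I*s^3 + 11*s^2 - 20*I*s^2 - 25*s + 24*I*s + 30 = (s - 3)*(s - 2)*(s - I)*(s + 5*I)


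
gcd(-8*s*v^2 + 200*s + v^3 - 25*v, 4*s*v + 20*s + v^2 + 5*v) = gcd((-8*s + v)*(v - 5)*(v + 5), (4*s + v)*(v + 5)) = v + 5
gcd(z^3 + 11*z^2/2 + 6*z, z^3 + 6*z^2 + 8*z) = z^2 + 4*z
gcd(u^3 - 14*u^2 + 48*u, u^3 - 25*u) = u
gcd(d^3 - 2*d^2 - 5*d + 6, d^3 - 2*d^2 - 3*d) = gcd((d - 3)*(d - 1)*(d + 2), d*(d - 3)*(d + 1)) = d - 3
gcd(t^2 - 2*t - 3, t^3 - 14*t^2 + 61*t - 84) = t - 3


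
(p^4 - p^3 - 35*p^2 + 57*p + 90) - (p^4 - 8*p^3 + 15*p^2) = 7*p^3 - 50*p^2 + 57*p + 90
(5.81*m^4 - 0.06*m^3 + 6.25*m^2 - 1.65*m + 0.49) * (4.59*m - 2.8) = 26.6679*m^5 - 16.5434*m^4 + 28.8555*m^3 - 25.0735*m^2 + 6.8691*m - 1.372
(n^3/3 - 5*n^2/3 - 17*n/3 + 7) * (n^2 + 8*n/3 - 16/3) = n^5/3 - 7*n^4/9 - 107*n^3/9 + 7*n^2/9 + 440*n/9 - 112/3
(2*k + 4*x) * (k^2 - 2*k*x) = 2*k^3 - 8*k*x^2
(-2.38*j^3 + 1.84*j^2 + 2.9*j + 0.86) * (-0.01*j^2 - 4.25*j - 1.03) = 0.0238*j^5 + 10.0966*j^4 - 5.3976*j^3 - 14.2288*j^2 - 6.642*j - 0.8858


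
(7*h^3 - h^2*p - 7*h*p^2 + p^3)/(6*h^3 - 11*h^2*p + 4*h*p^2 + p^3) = (-7*h^2 - 6*h*p + p^2)/(-6*h^2 + 5*h*p + p^2)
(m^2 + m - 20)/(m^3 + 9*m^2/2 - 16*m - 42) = 2*(m^2 + m - 20)/(2*m^3 + 9*m^2 - 32*m - 84)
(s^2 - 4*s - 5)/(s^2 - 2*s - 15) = (s + 1)/(s + 3)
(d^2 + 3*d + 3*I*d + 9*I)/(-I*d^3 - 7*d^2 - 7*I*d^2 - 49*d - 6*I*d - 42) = (I*d^2 + 3*d*(-1 + I) - 9)/(d^3 + 7*d^2*(1 - I) + d*(6 - 49*I) - 42*I)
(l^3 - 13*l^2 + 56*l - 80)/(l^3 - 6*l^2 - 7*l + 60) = (l - 4)/(l + 3)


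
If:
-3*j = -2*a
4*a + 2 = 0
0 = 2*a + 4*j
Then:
No Solution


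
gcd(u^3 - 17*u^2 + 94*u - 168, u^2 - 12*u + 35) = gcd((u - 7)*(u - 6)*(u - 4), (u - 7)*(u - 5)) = u - 7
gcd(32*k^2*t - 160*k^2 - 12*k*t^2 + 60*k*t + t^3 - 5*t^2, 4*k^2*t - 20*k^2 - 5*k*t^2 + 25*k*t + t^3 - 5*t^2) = -4*k*t + 20*k + t^2 - 5*t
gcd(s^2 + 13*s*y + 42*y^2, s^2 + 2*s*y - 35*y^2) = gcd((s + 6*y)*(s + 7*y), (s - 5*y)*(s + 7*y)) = s + 7*y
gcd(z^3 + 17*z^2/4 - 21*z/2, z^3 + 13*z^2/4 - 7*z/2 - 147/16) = z - 7/4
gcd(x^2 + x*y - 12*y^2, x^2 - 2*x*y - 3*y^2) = x - 3*y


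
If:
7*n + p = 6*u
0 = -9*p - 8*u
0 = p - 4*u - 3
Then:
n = -93/154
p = 6/11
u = -27/44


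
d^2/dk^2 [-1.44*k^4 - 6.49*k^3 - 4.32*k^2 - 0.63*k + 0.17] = -17.28*k^2 - 38.94*k - 8.64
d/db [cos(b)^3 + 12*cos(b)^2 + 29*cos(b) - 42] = (3*sin(b)^2 - 24*cos(b) - 32)*sin(b)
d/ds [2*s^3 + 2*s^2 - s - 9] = 6*s^2 + 4*s - 1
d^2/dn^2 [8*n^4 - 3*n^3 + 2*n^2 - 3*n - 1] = 96*n^2 - 18*n + 4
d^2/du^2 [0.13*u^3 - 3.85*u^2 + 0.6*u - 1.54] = 0.78*u - 7.7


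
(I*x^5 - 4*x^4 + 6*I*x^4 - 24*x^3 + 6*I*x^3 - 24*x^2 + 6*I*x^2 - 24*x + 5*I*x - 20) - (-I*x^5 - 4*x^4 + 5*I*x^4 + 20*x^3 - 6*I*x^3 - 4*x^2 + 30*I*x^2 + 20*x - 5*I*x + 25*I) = 2*I*x^5 + I*x^4 - 44*x^3 + 12*I*x^3 - 20*x^2 - 24*I*x^2 - 44*x + 10*I*x - 20 - 25*I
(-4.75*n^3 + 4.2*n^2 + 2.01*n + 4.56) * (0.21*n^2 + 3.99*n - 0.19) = -0.9975*n^5 - 18.0705*n^4 + 18.0826*n^3 + 8.1795*n^2 + 17.8125*n - 0.8664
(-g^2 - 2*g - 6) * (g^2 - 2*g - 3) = -g^4 + g^2 + 18*g + 18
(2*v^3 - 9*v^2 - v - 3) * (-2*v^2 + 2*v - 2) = -4*v^5 + 22*v^4 - 20*v^3 + 22*v^2 - 4*v + 6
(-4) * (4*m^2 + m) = -16*m^2 - 4*m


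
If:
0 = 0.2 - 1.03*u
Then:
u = 0.19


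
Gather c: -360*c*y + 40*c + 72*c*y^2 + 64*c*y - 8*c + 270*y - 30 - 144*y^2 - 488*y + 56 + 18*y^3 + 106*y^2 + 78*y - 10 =c*(72*y^2 - 296*y + 32) + 18*y^3 - 38*y^2 - 140*y + 16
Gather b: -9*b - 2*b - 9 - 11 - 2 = -11*b - 22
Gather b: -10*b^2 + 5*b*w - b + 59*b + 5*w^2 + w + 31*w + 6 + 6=-10*b^2 + b*(5*w + 58) + 5*w^2 + 32*w + 12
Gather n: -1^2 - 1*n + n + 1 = 0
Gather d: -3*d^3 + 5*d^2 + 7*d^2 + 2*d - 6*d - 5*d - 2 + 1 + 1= -3*d^3 + 12*d^2 - 9*d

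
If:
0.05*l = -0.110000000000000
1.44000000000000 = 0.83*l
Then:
No Solution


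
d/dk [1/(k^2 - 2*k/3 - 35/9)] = 54*(1 - 3*k)/(-9*k^2 + 6*k + 35)^2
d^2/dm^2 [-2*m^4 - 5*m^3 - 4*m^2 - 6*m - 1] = -24*m^2 - 30*m - 8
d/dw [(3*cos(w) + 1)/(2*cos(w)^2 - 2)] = (3*cos(w)^2 + 2*cos(w) + 3)/(2*sin(w)^3)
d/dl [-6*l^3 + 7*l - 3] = 7 - 18*l^2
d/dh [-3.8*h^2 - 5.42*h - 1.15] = -7.6*h - 5.42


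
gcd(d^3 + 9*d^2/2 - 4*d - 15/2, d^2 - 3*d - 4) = d + 1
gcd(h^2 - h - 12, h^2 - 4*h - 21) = h + 3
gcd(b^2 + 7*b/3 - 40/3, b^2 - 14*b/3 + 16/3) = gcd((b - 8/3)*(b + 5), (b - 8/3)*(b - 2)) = b - 8/3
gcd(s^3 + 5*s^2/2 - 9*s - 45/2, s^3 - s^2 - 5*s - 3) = s - 3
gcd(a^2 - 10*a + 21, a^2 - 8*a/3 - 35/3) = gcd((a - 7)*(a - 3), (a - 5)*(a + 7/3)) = 1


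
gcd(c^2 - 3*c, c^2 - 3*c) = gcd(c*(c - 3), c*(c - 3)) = c^2 - 3*c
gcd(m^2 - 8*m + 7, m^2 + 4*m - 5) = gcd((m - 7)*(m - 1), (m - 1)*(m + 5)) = m - 1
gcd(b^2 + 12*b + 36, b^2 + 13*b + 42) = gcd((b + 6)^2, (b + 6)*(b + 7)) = b + 6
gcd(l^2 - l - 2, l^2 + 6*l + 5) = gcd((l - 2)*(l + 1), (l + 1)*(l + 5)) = l + 1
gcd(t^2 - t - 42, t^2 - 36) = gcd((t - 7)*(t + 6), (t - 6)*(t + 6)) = t + 6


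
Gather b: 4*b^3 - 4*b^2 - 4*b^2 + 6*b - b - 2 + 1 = 4*b^3 - 8*b^2 + 5*b - 1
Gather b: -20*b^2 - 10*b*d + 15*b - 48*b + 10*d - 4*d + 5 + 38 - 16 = -20*b^2 + b*(-10*d - 33) + 6*d + 27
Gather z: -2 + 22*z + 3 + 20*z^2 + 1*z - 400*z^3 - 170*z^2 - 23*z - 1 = -400*z^3 - 150*z^2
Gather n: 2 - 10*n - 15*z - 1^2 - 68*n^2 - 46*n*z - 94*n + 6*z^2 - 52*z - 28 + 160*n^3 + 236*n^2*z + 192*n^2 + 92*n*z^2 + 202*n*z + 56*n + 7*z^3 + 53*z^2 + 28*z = 160*n^3 + n^2*(236*z + 124) + n*(92*z^2 + 156*z - 48) + 7*z^3 + 59*z^2 - 39*z - 27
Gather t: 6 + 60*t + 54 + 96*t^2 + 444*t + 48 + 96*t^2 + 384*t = 192*t^2 + 888*t + 108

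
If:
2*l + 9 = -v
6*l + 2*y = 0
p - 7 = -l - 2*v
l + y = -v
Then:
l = -9/4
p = 73/4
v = -9/2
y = 27/4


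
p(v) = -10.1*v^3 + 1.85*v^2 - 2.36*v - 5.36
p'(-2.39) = -184.28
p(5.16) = -1355.90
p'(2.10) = -128.21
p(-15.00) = 34533.79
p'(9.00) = -2423.36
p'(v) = -30.3*v^2 + 3.7*v - 2.36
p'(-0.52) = -12.48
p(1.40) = -32.75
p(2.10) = -95.69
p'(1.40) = -56.57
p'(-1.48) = -74.21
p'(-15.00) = -6875.36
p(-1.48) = 34.93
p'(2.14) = -133.20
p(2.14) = -100.92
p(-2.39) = 148.73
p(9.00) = -7239.65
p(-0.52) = -2.21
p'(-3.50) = -386.48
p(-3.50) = 458.60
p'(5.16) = -790.02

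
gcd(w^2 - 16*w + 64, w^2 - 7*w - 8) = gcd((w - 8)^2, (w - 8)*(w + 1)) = w - 8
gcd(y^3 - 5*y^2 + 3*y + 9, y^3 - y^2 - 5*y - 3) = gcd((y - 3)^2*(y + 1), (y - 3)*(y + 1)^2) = y^2 - 2*y - 3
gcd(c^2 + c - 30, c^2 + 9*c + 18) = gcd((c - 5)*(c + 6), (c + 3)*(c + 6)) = c + 6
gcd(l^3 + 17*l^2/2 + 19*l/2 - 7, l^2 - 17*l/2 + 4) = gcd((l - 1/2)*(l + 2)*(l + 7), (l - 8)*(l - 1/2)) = l - 1/2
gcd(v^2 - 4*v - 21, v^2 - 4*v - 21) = v^2 - 4*v - 21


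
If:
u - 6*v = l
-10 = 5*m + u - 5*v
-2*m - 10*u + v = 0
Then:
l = 5/12 - 293*v/48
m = 49*v/48 - 25/12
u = 5/12 - 5*v/48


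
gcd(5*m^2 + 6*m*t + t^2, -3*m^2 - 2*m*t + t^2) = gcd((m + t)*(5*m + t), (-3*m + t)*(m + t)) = m + t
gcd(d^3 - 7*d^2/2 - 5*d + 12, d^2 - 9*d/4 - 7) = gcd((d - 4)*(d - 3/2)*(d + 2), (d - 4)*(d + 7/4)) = d - 4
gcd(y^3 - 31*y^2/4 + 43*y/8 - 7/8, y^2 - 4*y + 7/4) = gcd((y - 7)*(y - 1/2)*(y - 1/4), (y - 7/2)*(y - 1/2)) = y - 1/2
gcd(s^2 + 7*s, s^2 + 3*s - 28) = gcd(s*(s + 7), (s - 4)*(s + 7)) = s + 7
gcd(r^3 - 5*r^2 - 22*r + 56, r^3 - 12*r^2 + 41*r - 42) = r^2 - 9*r + 14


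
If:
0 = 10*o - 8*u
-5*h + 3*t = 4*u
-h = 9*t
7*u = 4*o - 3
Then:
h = 45/76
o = -12/19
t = -5/76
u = -15/19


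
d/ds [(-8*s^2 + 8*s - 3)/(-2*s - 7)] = 2*(8*s^2 + 56*s - 31)/(4*s^2 + 28*s + 49)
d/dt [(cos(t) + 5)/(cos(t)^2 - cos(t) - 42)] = (cos(t)^2 + 10*cos(t) + 37)*sin(t)/(sin(t)^2 + cos(t) + 41)^2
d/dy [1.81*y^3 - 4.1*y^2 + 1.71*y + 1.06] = 5.43*y^2 - 8.2*y + 1.71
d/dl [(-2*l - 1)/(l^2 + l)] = (-2*l*(l + 1) + (2*l + 1)^2)/(l^2*(l + 1)^2)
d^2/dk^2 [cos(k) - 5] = -cos(k)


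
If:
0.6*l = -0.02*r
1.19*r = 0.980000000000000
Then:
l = -0.03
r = 0.82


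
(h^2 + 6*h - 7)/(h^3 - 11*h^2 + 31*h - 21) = (h + 7)/(h^2 - 10*h + 21)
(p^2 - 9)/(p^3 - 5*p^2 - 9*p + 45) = 1/(p - 5)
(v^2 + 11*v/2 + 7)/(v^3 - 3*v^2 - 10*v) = (v + 7/2)/(v*(v - 5))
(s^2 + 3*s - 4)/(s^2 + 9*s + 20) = (s - 1)/(s + 5)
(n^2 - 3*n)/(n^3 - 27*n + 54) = n/(n^2 + 3*n - 18)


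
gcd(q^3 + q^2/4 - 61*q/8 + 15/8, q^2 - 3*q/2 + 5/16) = q - 1/4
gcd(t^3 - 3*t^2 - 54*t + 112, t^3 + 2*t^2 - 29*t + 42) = t^2 + 5*t - 14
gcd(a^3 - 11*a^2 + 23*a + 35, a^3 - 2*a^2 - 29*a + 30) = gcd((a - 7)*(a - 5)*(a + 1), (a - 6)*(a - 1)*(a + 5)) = 1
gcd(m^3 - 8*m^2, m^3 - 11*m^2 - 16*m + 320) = m - 8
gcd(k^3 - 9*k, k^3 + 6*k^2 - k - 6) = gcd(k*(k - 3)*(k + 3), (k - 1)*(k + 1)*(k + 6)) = 1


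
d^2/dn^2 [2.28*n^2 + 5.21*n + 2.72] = 4.56000000000000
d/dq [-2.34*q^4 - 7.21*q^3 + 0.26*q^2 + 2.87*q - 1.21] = -9.36*q^3 - 21.63*q^2 + 0.52*q + 2.87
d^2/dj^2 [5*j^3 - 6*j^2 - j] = 30*j - 12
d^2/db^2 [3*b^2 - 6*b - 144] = 6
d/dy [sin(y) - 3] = cos(y)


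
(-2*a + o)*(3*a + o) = -6*a^2 + a*o + o^2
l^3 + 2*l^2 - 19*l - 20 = (l - 4)*(l + 1)*(l + 5)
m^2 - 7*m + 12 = (m - 4)*(m - 3)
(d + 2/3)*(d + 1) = d^2 + 5*d/3 + 2/3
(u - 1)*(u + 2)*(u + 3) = u^3 + 4*u^2 + u - 6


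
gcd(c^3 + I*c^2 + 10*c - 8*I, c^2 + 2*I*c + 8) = c^2 + 2*I*c + 8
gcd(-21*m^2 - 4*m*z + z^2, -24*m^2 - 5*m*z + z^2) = 3*m + z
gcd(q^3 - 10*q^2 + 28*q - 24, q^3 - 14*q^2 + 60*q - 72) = q^2 - 8*q + 12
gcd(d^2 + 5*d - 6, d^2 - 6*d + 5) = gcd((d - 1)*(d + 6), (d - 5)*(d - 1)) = d - 1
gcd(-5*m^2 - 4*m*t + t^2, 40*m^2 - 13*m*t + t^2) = -5*m + t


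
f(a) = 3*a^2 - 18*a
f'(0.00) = -18.00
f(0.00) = 0.00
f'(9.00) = 36.00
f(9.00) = 81.00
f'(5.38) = 14.28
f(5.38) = -10.01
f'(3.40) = 2.40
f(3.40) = -26.52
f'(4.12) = 6.72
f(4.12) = -23.24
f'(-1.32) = -25.92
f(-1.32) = 28.99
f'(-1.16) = -24.96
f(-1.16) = 24.92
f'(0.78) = -13.32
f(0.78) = -12.21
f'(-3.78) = -40.68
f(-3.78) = 110.91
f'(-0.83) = -22.98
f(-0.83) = 17.01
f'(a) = 6*a - 18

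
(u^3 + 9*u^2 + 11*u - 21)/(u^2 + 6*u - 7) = u + 3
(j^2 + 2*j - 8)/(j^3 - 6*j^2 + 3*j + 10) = (j + 4)/(j^2 - 4*j - 5)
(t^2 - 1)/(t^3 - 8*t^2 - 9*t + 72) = (t^2 - 1)/(t^3 - 8*t^2 - 9*t + 72)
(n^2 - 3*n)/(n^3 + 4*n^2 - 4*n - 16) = n*(n - 3)/(n^3 + 4*n^2 - 4*n - 16)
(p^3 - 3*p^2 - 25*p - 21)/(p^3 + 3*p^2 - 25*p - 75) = (p^2 - 6*p - 7)/(p^2 - 25)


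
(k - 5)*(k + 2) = k^2 - 3*k - 10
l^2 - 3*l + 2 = (l - 2)*(l - 1)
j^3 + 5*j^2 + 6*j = j*(j + 2)*(j + 3)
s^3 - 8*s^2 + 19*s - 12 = (s - 4)*(s - 3)*(s - 1)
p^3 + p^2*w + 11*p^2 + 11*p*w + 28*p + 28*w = (p + 4)*(p + 7)*(p + w)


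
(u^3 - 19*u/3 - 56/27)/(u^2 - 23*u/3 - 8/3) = (u^2 - u/3 - 56/9)/(u - 8)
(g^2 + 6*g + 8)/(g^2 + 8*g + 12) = (g + 4)/(g + 6)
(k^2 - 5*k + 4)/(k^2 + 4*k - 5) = (k - 4)/(k + 5)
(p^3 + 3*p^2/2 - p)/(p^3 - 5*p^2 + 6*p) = (p^2 + 3*p/2 - 1)/(p^2 - 5*p + 6)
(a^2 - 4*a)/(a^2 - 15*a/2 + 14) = 2*a/(2*a - 7)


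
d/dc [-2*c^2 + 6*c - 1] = 6 - 4*c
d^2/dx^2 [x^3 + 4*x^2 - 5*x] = 6*x + 8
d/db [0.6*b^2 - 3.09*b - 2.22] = 1.2*b - 3.09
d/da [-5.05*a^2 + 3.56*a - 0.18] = 3.56 - 10.1*a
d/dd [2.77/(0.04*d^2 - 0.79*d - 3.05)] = (2.1883 - 0.2216*d)/(-0.04*d^2 + 0.79*d + 3.05)^2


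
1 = 1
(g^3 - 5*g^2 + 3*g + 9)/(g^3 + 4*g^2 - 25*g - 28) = (g^2 - 6*g + 9)/(g^2 + 3*g - 28)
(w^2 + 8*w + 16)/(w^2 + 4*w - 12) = (w^2 + 8*w + 16)/(w^2 + 4*w - 12)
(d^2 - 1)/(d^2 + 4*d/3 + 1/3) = 3*(d - 1)/(3*d + 1)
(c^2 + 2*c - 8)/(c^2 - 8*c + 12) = (c + 4)/(c - 6)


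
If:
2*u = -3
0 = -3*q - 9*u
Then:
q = 9/2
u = -3/2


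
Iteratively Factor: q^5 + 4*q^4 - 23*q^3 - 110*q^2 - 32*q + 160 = (q - 1)*(q^4 + 5*q^3 - 18*q^2 - 128*q - 160) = (q - 1)*(q + 2)*(q^3 + 3*q^2 - 24*q - 80) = (q - 1)*(q + 2)*(q + 4)*(q^2 - q - 20) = (q - 1)*(q + 2)*(q + 4)^2*(q - 5)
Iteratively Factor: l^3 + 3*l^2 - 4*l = (l + 4)*(l^2 - l) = (l - 1)*(l + 4)*(l)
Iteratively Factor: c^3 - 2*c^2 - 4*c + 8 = (c - 2)*(c^2 - 4) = (c - 2)^2*(c + 2)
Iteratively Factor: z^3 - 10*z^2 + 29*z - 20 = (z - 1)*(z^2 - 9*z + 20) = (z - 4)*(z - 1)*(z - 5)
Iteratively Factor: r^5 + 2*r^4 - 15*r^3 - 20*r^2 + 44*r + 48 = (r - 3)*(r^4 + 5*r^3 - 20*r - 16) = (r - 3)*(r + 4)*(r^3 + r^2 - 4*r - 4) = (r - 3)*(r - 2)*(r + 4)*(r^2 + 3*r + 2) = (r - 3)*(r - 2)*(r + 1)*(r + 4)*(r + 2)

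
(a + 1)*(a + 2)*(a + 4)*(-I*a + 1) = -I*a^4 + a^3 - 7*I*a^3 + 7*a^2 - 14*I*a^2 + 14*a - 8*I*a + 8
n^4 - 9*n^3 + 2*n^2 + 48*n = n*(n - 8)*(n - 3)*(n + 2)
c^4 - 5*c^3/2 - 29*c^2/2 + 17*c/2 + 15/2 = (c - 5)*(c - 1)*(c + 1/2)*(c + 3)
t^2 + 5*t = t*(t + 5)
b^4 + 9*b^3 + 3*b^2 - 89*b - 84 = (b - 3)*(b + 1)*(b + 4)*(b + 7)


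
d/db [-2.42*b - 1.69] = -2.42000000000000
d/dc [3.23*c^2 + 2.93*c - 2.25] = 6.46*c + 2.93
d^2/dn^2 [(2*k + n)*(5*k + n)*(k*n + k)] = 2*k*(7*k + 3*n + 1)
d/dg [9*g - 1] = 9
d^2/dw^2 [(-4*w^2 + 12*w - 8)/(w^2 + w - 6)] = 32/(w^3 + 9*w^2 + 27*w + 27)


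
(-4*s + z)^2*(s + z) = 16*s^3 + 8*s^2*z - 7*s*z^2 + z^3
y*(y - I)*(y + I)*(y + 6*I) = y^4 + 6*I*y^3 + y^2 + 6*I*y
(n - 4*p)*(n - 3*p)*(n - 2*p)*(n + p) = n^4 - 8*n^3*p + 17*n^2*p^2 + 2*n*p^3 - 24*p^4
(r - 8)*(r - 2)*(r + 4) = r^3 - 6*r^2 - 24*r + 64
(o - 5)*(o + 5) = o^2 - 25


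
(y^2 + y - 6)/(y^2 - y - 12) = (y - 2)/(y - 4)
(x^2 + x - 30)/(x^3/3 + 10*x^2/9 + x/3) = 9*(x^2 + x - 30)/(x*(3*x^2 + 10*x + 3))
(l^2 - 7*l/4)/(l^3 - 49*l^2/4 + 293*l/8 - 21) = 2*l*(4*l - 7)/(8*l^3 - 98*l^2 + 293*l - 168)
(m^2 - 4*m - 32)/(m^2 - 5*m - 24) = (m + 4)/(m + 3)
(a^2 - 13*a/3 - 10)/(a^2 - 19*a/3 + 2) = (3*a + 5)/(3*a - 1)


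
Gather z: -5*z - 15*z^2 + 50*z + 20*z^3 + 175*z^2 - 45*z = 20*z^3 + 160*z^2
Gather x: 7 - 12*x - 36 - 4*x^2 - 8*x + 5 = -4*x^2 - 20*x - 24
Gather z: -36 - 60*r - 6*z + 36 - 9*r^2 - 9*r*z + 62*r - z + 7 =-9*r^2 + 2*r + z*(-9*r - 7) + 7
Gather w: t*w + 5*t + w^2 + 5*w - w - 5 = 5*t + w^2 + w*(t + 4) - 5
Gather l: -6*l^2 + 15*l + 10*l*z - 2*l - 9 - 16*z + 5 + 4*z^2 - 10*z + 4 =-6*l^2 + l*(10*z + 13) + 4*z^2 - 26*z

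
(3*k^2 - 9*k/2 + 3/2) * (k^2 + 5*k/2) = 3*k^4 + 3*k^3 - 39*k^2/4 + 15*k/4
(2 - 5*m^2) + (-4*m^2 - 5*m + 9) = -9*m^2 - 5*m + 11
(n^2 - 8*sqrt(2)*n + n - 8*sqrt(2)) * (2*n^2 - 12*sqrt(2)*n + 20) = 2*n^4 - 28*sqrt(2)*n^3 + 2*n^3 - 28*sqrt(2)*n^2 + 212*n^2 - 160*sqrt(2)*n + 212*n - 160*sqrt(2)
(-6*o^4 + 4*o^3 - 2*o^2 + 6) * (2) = -12*o^4 + 8*o^3 - 4*o^2 + 12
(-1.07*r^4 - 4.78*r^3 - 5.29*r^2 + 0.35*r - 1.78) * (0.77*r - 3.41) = -0.8239*r^5 - 0.0318999999999998*r^4 + 12.2265*r^3 + 18.3084*r^2 - 2.5641*r + 6.0698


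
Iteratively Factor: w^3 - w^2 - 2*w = (w + 1)*(w^2 - 2*w) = w*(w + 1)*(w - 2)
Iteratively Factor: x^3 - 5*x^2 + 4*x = (x - 1)*(x^2 - 4*x) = (x - 4)*(x - 1)*(x)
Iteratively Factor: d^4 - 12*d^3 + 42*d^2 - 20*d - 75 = (d - 5)*(d^3 - 7*d^2 + 7*d + 15) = (d - 5)^2*(d^2 - 2*d - 3) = (d - 5)^2*(d + 1)*(d - 3)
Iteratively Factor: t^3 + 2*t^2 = (t)*(t^2 + 2*t) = t*(t + 2)*(t)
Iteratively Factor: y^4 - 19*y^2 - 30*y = (y + 3)*(y^3 - 3*y^2 - 10*y) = (y - 5)*(y + 3)*(y^2 + 2*y) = (y - 5)*(y + 2)*(y + 3)*(y)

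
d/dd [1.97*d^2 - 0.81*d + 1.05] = 3.94*d - 0.81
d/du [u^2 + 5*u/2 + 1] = 2*u + 5/2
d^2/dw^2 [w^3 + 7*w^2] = 6*w + 14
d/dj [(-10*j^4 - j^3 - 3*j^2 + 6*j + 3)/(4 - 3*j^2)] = (60*j^5 + 3*j^4 - 160*j^3 + 6*j^2 - 6*j + 24)/(9*j^4 - 24*j^2 + 16)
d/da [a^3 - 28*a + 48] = 3*a^2 - 28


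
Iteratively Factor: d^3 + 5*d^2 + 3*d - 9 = (d + 3)*(d^2 + 2*d - 3) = (d + 3)^2*(d - 1)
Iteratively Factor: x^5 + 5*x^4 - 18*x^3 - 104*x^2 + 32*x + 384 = (x - 2)*(x^4 + 7*x^3 - 4*x^2 - 112*x - 192) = (x - 2)*(x + 4)*(x^3 + 3*x^2 - 16*x - 48) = (x - 2)*(x + 4)^2*(x^2 - x - 12) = (x - 4)*(x - 2)*(x + 4)^2*(x + 3)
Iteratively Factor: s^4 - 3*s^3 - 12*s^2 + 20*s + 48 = (s - 4)*(s^3 + s^2 - 8*s - 12) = (s - 4)*(s + 2)*(s^2 - s - 6) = (s - 4)*(s + 2)^2*(s - 3)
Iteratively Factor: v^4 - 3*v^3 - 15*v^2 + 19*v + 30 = (v + 3)*(v^3 - 6*v^2 + 3*v + 10) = (v + 1)*(v + 3)*(v^2 - 7*v + 10) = (v - 5)*(v + 1)*(v + 3)*(v - 2)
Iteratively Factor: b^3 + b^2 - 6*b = (b)*(b^2 + b - 6) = b*(b + 3)*(b - 2)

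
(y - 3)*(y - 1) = y^2 - 4*y + 3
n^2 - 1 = (n - 1)*(n + 1)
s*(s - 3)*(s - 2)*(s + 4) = s^4 - s^3 - 14*s^2 + 24*s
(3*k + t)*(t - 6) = 3*k*t - 18*k + t^2 - 6*t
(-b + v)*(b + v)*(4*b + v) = -4*b^3 - b^2*v + 4*b*v^2 + v^3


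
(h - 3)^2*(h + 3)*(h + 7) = h^4 + 4*h^3 - 30*h^2 - 36*h + 189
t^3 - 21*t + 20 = (t - 4)*(t - 1)*(t + 5)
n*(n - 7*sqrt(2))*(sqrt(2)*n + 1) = sqrt(2)*n^3 - 13*n^2 - 7*sqrt(2)*n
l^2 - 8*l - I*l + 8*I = (l - 8)*(l - I)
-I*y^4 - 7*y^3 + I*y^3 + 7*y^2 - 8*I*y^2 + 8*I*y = y*(y - 8*I)*(y + I)*(-I*y + I)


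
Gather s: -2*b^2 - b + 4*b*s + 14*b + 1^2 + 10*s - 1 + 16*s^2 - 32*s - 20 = -2*b^2 + 13*b + 16*s^2 + s*(4*b - 22) - 20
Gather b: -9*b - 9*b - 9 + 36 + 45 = 72 - 18*b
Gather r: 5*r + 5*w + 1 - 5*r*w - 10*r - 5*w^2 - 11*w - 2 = r*(-5*w - 5) - 5*w^2 - 6*w - 1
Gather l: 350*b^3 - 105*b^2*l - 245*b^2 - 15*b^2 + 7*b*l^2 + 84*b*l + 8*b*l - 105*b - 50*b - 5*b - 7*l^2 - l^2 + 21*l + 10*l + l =350*b^3 - 260*b^2 - 160*b + l^2*(7*b - 8) + l*(-105*b^2 + 92*b + 32)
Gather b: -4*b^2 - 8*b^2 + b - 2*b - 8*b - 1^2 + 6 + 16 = -12*b^2 - 9*b + 21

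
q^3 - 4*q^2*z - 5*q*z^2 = q*(q - 5*z)*(q + z)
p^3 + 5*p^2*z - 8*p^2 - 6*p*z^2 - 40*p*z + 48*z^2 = (p - 8)*(p - z)*(p + 6*z)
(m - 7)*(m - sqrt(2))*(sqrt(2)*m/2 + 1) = sqrt(2)*m^3/2 - 7*sqrt(2)*m^2/2 - sqrt(2)*m + 7*sqrt(2)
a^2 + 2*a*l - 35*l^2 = (a - 5*l)*(a + 7*l)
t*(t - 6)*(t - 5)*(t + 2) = t^4 - 9*t^3 + 8*t^2 + 60*t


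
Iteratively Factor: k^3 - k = (k - 1)*(k^2 + k) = (k - 1)*(k + 1)*(k)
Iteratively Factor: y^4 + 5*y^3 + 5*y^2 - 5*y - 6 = (y + 2)*(y^3 + 3*y^2 - y - 3) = (y + 1)*(y + 2)*(y^2 + 2*y - 3) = (y - 1)*(y + 1)*(y + 2)*(y + 3)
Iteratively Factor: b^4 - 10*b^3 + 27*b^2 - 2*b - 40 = (b - 2)*(b^3 - 8*b^2 + 11*b + 20) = (b - 5)*(b - 2)*(b^2 - 3*b - 4) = (b - 5)*(b - 2)*(b + 1)*(b - 4)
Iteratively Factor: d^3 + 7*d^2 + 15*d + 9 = (d + 3)*(d^2 + 4*d + 3) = (d + 3)^2*(d + 1)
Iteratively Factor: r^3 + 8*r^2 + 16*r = (r)*(r^2 + 8*r + 16) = r*(r + 4)*(r + 4)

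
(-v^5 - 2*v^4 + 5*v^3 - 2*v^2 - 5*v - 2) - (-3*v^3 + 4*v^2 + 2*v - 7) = -v^5 - 2*v^4 + 8*v^3 - 6*v^2 - 7*v + 5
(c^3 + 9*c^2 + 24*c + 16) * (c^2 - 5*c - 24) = c^5 + 4*c^4 - 45*c^3 - 320*c^2 - 656*c - 384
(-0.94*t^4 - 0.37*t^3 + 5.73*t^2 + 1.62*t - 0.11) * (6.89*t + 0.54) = -6.4766*t^5 - 3.0569*t^4 + 39.2799*t^3 + 14.256*t^2 + 0.1169*t - 0.0594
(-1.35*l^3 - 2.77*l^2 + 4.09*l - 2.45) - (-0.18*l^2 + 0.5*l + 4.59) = -1.35*l^3 - 2.59*l^2 + 3.59*l - 7.04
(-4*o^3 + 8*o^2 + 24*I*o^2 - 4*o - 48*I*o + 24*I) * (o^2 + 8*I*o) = -4*o^5 + 8*o^4 - 8*I*o^4 - 196*o^3 + 16*I*o^3 + 384*o^2 - 8*I*o^2 - 192*o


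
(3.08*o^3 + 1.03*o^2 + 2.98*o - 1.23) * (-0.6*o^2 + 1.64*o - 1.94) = -1.848*o^5 + 4.4332*o^4 - 6.074*o^3 + 3.627*o^2 - 7.7984*o + 2.3862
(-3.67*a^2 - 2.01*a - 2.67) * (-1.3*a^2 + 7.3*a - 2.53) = 4.771*a^4 - 24.178*a^3 - 1.9169*a^2 - 14.4057*a + 6.7551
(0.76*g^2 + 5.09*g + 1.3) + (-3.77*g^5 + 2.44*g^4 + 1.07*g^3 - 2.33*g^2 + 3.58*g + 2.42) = -3.77*g^5 + 2.44*g^4 + 1.07*g^3 - 1.57*g^2 + 8.67*g + 3.72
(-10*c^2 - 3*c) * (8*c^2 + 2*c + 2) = -80*c^4 - 44*c^3 - 26*c^2 - 6*c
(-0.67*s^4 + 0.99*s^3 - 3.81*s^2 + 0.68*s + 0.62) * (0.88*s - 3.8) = -0.5896*s^5 + 3.4172*s^4 - 7.1148*s^3 + 15.0764*s^2 - 2.0384*s - 2.356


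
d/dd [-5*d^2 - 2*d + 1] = -10*d - 2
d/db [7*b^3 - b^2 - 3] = b*(21*b - 2)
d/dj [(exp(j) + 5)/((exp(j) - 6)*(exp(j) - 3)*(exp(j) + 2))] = 2*(-exp(3*j) - 4*exp(2*j) + 35*exp(j) + 18)*exp(j)/(exp(6*j) - 14*exp(5*j) + 49*exp(4*j) + 72*exp(3*j) - 504*exp(2*j) + 1296)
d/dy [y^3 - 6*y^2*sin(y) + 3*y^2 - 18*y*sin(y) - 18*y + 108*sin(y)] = -6*y^2*cos(y) + 3*y^2 - 12*y*sin(y) - 18*y*cos(y) + 6*y - 18*sin(y) + 108*cos(y) - 18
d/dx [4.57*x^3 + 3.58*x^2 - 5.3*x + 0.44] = 13.71*x^2 + 7.16*x - 5.3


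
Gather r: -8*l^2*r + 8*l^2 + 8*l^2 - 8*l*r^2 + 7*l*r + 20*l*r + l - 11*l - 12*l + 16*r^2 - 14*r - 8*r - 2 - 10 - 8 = 16*l^2 - 22*l + r^2*(16 - 8*l) + r*(-8*l^2 + 27*l - 22) - 20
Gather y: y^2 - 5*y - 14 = y^2 - 5*y - 14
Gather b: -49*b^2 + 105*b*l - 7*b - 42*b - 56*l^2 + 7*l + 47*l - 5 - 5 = -49*b^2 + b*(105*l - 49) - 56*l^2 + 54*l - 10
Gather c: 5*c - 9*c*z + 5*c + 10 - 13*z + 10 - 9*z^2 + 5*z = c*(10 - 9*z) - 9*z^2 - 8*z + 20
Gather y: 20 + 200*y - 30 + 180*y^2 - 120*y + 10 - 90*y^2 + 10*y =90*y^2 + 90*y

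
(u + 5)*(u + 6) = u^2 + 11*u + 30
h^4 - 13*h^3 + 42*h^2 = h^2*(h - 7)*(h - 6)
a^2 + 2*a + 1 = (a + 1)^2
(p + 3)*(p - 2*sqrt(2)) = p^2 - 2*sqrt(2)*p + 3*p - 6*sqrt(2)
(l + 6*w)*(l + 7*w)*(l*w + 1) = l^3*w + 13*l^2*w^2 + l^2 + 42*l*w^3 + 13*l*w + 42*w^2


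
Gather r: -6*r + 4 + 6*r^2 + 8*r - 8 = 6*r^2 + 2*r - 4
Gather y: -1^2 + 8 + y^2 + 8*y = y^2 + 8*y + 7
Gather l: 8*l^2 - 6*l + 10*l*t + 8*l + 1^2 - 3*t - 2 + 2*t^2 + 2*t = 8*l^2 + l*(10*t + 2) + 2*t^2 - t - 1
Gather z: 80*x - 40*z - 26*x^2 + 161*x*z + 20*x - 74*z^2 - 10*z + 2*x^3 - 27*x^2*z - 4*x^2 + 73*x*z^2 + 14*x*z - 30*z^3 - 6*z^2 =2*x^3 - 30*x^2 + 100*x - 30*z^3 + z^2*(73*x - 80) + z*(-27*x^2 + 175*x - 50)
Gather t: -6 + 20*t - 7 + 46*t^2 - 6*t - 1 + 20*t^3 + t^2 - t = 20*t^3 + 47*t^2 + 13*t - 14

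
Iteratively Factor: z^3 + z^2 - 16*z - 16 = (z + 1)*(z^2 - 16) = (z + 1)*(z + 4)*(z - 4)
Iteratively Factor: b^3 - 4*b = (b - 2)*(b^2 + 2*b) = (b - 2)*(b + 2)*(b)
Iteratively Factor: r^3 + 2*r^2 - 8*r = (r + 4)*(r^2 - 2*r) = (r - 2)*(r + 4)*(r)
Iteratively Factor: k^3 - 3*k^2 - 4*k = (k - 4)*(k^2 + k) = (k - 4)*(k + 1)*(k)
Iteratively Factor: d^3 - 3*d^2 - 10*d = (d + 2)*(d^2 - 5*d) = (d - 5)*(d + 2)*(d)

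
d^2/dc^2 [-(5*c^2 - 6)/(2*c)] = 6/c^3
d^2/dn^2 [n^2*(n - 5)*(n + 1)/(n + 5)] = 2*(3*n^4 + 36*n^3 + 90*n^2 - 300*n - 125)/(n^3 + 15*n^2 + 75*n + 125)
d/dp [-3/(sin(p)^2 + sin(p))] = 3*(2/tan(p) + cos(p)/sin(p)^2)/(sin(p) + 1)^2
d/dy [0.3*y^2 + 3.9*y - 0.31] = 0.6*y + 3.9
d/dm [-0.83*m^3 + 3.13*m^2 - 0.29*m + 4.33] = -2.49*m^2 + 6.26*m - 0.29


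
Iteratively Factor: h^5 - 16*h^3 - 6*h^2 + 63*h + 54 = (h + 2)*(h^4 - 2*h^3 - 12*h^2 + 18*h + 27) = (h - 3)*(h + 2)*(h^3 + h^2 - 9*h - 9) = (h - 3)^2*(h + 2)*(h^2 + 4*h + 3) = (h - 3)^2*(h + 1)*(h + 2)*(h + 3)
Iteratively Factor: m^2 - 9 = (m - 3)*(m + 3)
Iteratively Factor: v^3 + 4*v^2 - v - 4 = (v + 4)*(v^2 - 1) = (v - 1)*(v + 4)*(v + 1)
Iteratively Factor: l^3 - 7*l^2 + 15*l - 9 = (l - 3)*(l^2 - 4*l + 3) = (l - 3)*(l - 1)*(l - 3)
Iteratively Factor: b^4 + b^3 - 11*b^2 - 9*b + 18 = (b + 2)*(b^3 - b^2 - 9*b + 9) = (b - 3)*(b + 2)*(b^2 + 2*b - 3) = (b - 3)*(b - 1)*(b + 2)*(b + 3)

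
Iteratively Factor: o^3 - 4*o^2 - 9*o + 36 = (o + 3)*(o^2 - 7*o + 12) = (o - 4)*(o + 3)*(o - 3)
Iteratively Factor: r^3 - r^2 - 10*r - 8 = (r + 2)*(r^2 - 3*r - 4) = (r + 1)*(r + 2)*(r - 4)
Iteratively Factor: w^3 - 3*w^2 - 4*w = (w - 4)*(w^2 + w) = w*(w - 4)*(w + 1)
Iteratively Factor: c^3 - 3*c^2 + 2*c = (c - 1)*(c^2 - 2*c) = (c - 2)*(c - 1)*(c)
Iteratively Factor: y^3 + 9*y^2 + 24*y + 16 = (y + 4)*(y^2 + 5*y + 4) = (y + 4)^2*(y + 1)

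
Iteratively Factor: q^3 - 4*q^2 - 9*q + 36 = (q - 4)*(q^2 - 9) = (q - 4)*(q - 3)*(q + 3)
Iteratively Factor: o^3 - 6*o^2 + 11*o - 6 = (o - 2)*(o^2 - 4*o + 3) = (o - 3)*(o - 2)*(o - 1)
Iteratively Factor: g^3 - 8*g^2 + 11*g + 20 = (g - 5)*(g^2 - 3*g - 4) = (g - 5)*(g - 4)*(g + 1)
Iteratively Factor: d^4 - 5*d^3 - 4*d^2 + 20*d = (d)*(d^3 - 5*d^2 - 4*d + 20) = d*(d + 2)*(d^2 - 7*d + 10) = d*(d - 5)*(d + 2)*(d - 2)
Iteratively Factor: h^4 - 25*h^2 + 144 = (h - 4)*(h^3 + 4*h^2 - 9*h - 36) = (h - 4)*(h + 3)*(h^2 + h - 12) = (h - 4)*(h + 3)*(h + 4)*(h - 3)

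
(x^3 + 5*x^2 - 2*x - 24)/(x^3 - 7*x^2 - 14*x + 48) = (x + 4)/(x - 8)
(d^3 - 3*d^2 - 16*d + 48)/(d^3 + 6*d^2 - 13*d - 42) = (d^2 - 16)/(d^2 + 9*d + 14)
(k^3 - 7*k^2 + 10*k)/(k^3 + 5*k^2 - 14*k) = (k - 5)/(k + 7)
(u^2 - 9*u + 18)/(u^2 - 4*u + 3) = (u - 6)/(u - 1)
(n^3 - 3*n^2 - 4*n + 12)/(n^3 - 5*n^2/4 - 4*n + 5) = 4*(n - 3)/(4*n - 5)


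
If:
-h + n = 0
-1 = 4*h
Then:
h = -1/4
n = -1/4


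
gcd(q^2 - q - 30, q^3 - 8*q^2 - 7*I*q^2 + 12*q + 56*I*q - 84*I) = q - 6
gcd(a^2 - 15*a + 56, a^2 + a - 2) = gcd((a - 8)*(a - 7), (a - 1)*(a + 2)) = 1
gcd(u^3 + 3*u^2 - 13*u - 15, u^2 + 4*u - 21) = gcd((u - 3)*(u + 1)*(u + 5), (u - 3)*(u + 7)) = u - 3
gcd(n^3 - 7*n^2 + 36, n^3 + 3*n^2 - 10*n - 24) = n^2 - n - 6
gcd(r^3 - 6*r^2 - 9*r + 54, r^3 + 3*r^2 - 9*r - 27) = r^2 - 9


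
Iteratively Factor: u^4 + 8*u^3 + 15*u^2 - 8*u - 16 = (u + 4)*(u^3 + 4*u^2 - u - 4) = (u + 1)*(u + 4)*(u^2 + 3*u - 4) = (u - 1)*(u + 1)*(u + 4)*(u + 4)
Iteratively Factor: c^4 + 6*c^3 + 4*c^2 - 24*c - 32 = (c + 2)*(c^3 + 4*c^2 - 4*c - 16) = (c + 2)^2*(c^2 + 2*c - 8) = (c - 2)*(c + 2)^2*(c + 4)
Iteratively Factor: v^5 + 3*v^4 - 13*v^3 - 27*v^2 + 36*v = (v + 3)*(v^4 - 13*v^2 + 12*v) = (v - 1)*(v + 3)*(v^3 + v^2 - 12*v) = (v - 1)*(v + 3)*(v + 4)*(v^2 - 3*v) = v*(v - 1)*(v + 3)*(v + 4)*(v - 3)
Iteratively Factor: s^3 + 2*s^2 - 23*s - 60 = (s + 3)*(s^2 - s - 20) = (s + 3)*(s + 4)*(s - 5)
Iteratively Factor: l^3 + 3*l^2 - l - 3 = (l + 1)*(l^2 + 2*l - 3) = (l - 1)*(l + 1)*(l + 3)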